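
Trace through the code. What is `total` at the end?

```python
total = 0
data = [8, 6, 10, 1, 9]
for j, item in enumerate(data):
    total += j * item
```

Let's trace through this code step by step.

Initialize: total = 0
Initialize: data = [8, 6, 10, 1, 9]
Entering loop: for j, item in enumerate(data):

After execution: total = 65
65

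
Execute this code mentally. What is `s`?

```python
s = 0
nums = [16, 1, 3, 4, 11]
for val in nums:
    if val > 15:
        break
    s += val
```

Let's trace through this code step by step.

Initialize: s = 0
Initialize: nums = [16, 1, 3, 4, 11]
Entering loop: for val in nums:

After execution: s = 0
0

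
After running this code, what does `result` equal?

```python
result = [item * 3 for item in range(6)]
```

Let's trace through this code step by step.

Initialize: result = [item * 3 for item in range(6)]

After execution: result = [0, 3, 6, 9, 12, 15]
[0, 3, 6, 9, 12, 15]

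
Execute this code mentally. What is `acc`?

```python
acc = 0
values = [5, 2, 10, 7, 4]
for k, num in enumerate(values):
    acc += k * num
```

Let's trace through this code step by step.

Initialize: acc = 0
Initialize: values = [5, 2, 10, 7, 4]
Entering loop: for k, num in enumerate(values):

After execution: acc = 59
59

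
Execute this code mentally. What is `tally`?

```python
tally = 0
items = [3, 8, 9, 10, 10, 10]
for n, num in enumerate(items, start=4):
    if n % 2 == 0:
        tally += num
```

Let's trace through this code step by step.

Initialize: tally = 0
Initialize: items = [3, 8, 9, 10, 10, 10]
Entering loop: for n, num in enumerate(items, start=4):

After execution: tally = 22
22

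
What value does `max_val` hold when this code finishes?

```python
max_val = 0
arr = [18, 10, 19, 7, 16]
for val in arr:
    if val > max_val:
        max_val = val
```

Let's trace through this code step by step.

Initialize: max_val = 0
Initialize: arr = [18, 10, 19, 7, 16]
Entering loop: for val in arr:

After execution: max_val = 19
19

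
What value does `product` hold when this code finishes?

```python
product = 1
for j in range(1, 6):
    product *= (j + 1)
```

Let's trace through this code step by step.

Initialize: product = 1
Entering loop: for j in range(1, 6):

After execution: product = 720
720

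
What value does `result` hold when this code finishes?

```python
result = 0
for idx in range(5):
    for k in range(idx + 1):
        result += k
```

Let's trace through this code step by step.

Initialize: result = 0
Entering loop: for idx in range(5):

After execution: result = 20
20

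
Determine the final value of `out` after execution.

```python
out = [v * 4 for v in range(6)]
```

Let's trace through this code step by step.

Initialize: out = [v * 4 for v in range(6)]

After execution: out = [0, 4, 8, 12, 16, 20]
[0, 4, 8, 12, 16, 20]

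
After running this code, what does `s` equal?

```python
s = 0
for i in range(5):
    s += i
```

Let's trace through this code step by step.

Initialize: s = 0
Entering loop: for i in range(5):

After execution: s = 10
10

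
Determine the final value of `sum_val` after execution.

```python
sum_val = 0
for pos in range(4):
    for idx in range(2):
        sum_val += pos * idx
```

Let's trace through this code step by step.

Initialize: sum_val = 0
Entering loop: for pos in range(4):

After execution: sum_val = 6
6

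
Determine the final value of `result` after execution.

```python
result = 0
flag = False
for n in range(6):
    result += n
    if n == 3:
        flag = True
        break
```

Let's trace through this code step by step.

Initialize: result = 0
Initialize: flag = False
Entering loop: for n in range(6):

After execution: result = 6
6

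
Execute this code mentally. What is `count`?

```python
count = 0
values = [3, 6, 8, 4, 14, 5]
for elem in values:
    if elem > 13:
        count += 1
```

Let's trace through this code step by step.

Initialize: count = 0
Initialize: values = [3, 6, 8, 4, 14, 5]
Entering loop: for elem in values:

After execution: count = 1
1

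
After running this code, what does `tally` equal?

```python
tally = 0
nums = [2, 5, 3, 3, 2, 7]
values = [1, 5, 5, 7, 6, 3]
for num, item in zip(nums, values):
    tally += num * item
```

Let's trace through this code step by step.

Initialize: tally = 0
Initialize: nums = [2, 5, 3, 3, 2, 7]
Initialize: values = [1, 5, 5, 7, 6, 3]
Entering loop: for num, item in zip(nums, values):

After execution: tally = 96
96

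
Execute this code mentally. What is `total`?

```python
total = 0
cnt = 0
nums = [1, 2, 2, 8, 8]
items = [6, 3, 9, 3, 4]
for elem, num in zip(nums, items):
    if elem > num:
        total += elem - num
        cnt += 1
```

Let's trace through this code step by step.

Initialize: total = 0
Initialize: cnt = 0
Initialize: nums = [1, 2, 2, 8, 8]
Initialize: items = [6, 3, 9, 3, 4]
Entering loop: for elem, num in zip(nums, items):

After execution: total = 9
9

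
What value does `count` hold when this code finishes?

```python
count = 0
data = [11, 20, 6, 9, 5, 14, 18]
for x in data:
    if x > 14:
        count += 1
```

Let's trace through this code step by step.

Initialize: count = 0
Initialize: data = [11, 20, 6, 9, 5, 14, 18]
Entering loop: for x in data:

After execution: count = 2
2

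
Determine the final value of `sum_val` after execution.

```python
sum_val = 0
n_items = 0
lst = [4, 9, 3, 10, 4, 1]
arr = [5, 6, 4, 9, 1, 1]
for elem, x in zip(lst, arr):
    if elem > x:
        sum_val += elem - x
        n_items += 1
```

Let's trace through this code step by step.

Initialize: sum_val = 0
Initialize: n_items = 0
Initialize: lst = [4, 9, 3, 10, 4, 1]
Initialize: arr = [5, 6, 4, 9, 1, 1]
Entering loop: for elem, x in zip(lst, arr):

After execution: sum_val = 7
7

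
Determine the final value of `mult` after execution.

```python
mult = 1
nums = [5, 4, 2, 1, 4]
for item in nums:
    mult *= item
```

Let's trace through this code step by step.

Initialize: mult = 1
Initialize: nums = [5, 4, 2, 1, 4]
Entering loop: for item in nums:

After execution: mult = 160
160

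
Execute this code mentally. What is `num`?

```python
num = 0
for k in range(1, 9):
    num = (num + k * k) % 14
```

Let's trace through this code step by step.

Initialize: num = 0
Entering loop: for k in range(1, 9):

After execution: num = 8
8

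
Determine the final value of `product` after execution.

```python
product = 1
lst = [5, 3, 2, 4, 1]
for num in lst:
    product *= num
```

Let's trace through this code step by step.

Initialize: product = 1
Initialize: lst = [5, 3, 2, 4, 1]
Entering loop: for num in lst:

After execution: product = 120
120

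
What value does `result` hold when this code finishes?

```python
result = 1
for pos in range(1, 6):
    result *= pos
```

Let's trace through this code step by step.

Initialize: result = 1
Entering loop: for pos in range(1, 6):

After execution: result = 120
120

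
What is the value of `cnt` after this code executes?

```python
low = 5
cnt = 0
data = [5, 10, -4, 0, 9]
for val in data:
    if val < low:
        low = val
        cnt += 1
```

Let's trace through this code step by step.

Initialize: low = 5
Initialize: cnt = 0
Initialize: data = [5, 10, -4, 0, 9]
Entering loop: for val in data:

After execution: cnt = 1
1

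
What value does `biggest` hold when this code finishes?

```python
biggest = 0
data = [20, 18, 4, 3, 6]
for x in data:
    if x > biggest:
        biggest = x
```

Let's trace through this code step by step.

Initialize: biggest = 0
Initialize: data = [20, 18, 4, 3, 6]
Entering loop: for x in data:

After execution: biggest = 20
20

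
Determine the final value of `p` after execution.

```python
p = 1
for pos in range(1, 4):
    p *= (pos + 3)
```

Let's trace through this code step by step.

Initialize: p = 1
Entering loop: for pos in range(1, 4):

After execution: p = 120
120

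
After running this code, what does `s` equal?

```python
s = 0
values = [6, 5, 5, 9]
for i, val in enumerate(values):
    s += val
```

Let's trace through this code step by step.

Initialize: s = 0
Initialize: values = [6, 5, 5, 9]
Entering loop: for i, val in enumerate(values):

After execution: s = 25
25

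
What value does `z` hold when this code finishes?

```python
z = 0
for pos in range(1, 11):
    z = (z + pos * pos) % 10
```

Let's trace through this code step by step.

Initialize: z = 0
Entering loop: for pos in range(1, 11):

After execution: z = 5
5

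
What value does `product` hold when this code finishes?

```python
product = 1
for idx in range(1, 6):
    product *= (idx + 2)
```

Let's trace through this code step by step.

Initialize: product = 1
Entering loop: for idx in range(1, 6):

After execution: product = 2520
2520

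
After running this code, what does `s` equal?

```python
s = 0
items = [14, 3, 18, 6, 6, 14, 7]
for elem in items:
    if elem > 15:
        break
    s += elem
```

Let's trace through this code step by step.

Initialize: s = 0
Initialize: items = [14, 3, 18, 6, 6, 14, 7]
Entering loop: for elem in items:

After execution: s = 17
17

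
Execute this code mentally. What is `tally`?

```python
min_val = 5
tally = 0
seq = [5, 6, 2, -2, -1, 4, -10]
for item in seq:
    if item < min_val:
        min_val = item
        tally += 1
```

Let's trace through this code step by step.

Initialize: min_val = 5
Initialize: tally = 0
Initialize: seq = [5, 6, 2, -2, -1, 4, -10]
Entering loop: for item in seq:

After execution: tally = 3
3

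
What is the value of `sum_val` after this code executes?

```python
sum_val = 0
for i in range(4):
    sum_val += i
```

Let's trace through this code step by step.

Initialize: sum_val = 0
Entering loop: for i in range(4):

After execution: sum_val = 6
6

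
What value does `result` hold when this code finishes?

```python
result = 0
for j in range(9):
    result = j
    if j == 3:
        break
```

Let's trace through this code step by step.

Initialize: result = 0
Entering loop: for j in range(9):

After execution: result = 3
3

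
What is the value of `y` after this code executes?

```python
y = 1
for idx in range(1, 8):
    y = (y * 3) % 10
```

Let's trace through this code step by step.

Initialize: y = 1
Entering loop: for idx in range(1, 8):

After execution: y = 7
7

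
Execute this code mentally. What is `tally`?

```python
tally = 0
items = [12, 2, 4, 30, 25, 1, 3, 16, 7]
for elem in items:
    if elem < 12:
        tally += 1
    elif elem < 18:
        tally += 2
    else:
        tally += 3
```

Let's trace through this code step by step.

Initialize: tally = 0
Initialize: items = [12, 2, 4, 30, 25, 1, 3, 16, 7]
Entering loop: for elem in items:

After execution: tally = 15
15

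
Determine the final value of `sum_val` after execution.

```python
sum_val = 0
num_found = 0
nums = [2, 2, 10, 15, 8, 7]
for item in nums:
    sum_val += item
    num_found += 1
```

Let's trace through this code step by step.

Initialize: sum_val = 0
Initialize: num_found = 0
Initialize: nums = [2, 2, 10, 15, 8, 7]
Entering loop: for item in nums:

After execution: sum_val = 44
44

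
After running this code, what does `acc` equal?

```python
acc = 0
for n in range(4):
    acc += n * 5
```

Let's trace through this code step by step.

Initialize: acc = 0
Entering loop: for n in range(4):

After execution: acc = 30
30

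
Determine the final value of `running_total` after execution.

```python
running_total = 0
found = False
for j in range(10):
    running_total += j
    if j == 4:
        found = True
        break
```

Let's trace through this code step by step.

Initialize: running_total = 0
Initialize: found = False
Entering loop: for j in range(10):

After execution: running_total = 10
10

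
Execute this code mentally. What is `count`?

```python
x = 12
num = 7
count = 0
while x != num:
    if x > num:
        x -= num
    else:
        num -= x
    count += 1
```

Let's trace through this code step by step.

Initialize: x = 12
Initialize: num = 7
Initialize: count = 0
Entering loop: while x != num:

After execution: count = 5
5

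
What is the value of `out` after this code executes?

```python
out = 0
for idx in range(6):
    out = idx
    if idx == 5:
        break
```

Let's trace through this code step by step.

Initialize: out = 0
Entering loop: for idx in range(6):

After execution: out = 5
5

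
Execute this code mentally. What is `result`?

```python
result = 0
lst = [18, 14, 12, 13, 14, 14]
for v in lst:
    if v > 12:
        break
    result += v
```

Let's trace through this code step by step.

Initialize: result = 0
Initialize: lst = [18, 14, 12, 13, 14, 14]
Entering loop: for v in lst:

After execution: result = 0
0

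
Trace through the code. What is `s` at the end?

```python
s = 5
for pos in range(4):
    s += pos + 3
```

Let's trace through this code step by step.

Initialize: s = 5
Entering loop: for pos in range(4):

After execution: s = 23
23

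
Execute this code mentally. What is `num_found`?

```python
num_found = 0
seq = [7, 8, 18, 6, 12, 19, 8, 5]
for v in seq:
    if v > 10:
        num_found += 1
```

Let's trace through this code step by step.

Initialize: num_found = 0
Initialize: seq = [7, 8, 18, 6, 12, 19, 8, 5]
Entering loop: for v in seq:

After execution: num_found = 3
3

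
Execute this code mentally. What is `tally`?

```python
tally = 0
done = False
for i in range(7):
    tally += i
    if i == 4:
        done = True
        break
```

Let's trace through this code step by step.

Initialize: tally = 0
Initialize: done = False
Entering loop: for i in range(7):

After execution: tally = 10
10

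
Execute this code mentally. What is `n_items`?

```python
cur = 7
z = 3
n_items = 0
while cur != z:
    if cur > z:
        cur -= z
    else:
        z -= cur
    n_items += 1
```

Let's trace through this code step by step.

Initialize: cur = 7
Initialize: z = 3
Initialize: n_items = 0
Entering loop: while cur != z:

After execution: n_items = 4
4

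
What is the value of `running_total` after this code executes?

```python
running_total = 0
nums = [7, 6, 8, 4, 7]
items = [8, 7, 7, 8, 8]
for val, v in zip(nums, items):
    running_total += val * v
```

Let's trace through this code step by step.

Initialize: running_total = 0
Initialize: nums = [7, 6, 8, 4, 7]
Initialize: items = [8, 7, 7, 8, 8]
Entering loop: for val, v in zip(nums, items):

After execution: running_total = 242
242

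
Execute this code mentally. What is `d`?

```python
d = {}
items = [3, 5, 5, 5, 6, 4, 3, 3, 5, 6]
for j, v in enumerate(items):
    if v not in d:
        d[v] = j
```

Let's trace through this code step by step.

Initialize: d = {}
Initialize: items = [3, 5, 5, 5, 6, 4, 3, 3, 5, 6]
Entering loop: for j, v in enumerate(items):

After execution: d = {3: 0, 5: 1, 6: 4, 4: 5}
{3: 0, 5: 1, 6: 4, 4: 5}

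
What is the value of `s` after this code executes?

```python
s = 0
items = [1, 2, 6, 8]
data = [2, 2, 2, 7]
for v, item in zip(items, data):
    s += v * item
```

Let's trace through this code step by step.

Initialize: s = 0
Initialize: items = [1, 2, 6, 8]
Initialize: data = [2, 2, 2, 7]
Entering loop: for v, item in zip(items, data):

After execution: s = 74
74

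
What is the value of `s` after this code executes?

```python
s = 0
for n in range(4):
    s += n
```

Let's trace through this code step by step.

Initialize: s = 0
Entering loop: for n in range(4):

After execution: s = 6
6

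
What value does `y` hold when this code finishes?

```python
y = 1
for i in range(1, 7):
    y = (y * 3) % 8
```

Let's trace through this code step by step.

Initialize: y = 1
Entering loop: for i in range(1, 7):

After execution: y = 1
1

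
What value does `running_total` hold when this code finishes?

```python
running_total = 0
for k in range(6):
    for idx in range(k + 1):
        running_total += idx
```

Let's trace through this code step by step.

Initialize: running_total = 0
Entering loop: for k in range(6):

After execution: running_total = 35
35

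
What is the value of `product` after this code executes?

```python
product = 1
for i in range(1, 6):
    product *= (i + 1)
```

Let's trace through this code step by step.

Initialize: product = 1
Entering loop: for i in range(1, 6):

After execution: product = 720
720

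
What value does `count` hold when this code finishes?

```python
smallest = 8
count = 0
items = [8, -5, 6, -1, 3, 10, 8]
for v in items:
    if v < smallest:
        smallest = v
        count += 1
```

Let's trace through this code step by step.

Initialize: smallest = 8
Initialize: count = 0
Initialize: items = [8, -5, 6, -1, 3, 10, 8]
Entering loop: for v in items:

After execution: count = 1
1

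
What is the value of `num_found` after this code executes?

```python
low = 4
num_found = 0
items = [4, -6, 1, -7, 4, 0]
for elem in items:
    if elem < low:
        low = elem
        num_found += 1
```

Let's trace through this code step by step.

Initialize: low = 4
Initialize: num_found = 0
Initialize: items = [4, -6, 1, -7, 4, 0]
Entering loop: for elem in items:

After execution: num_found = 2
2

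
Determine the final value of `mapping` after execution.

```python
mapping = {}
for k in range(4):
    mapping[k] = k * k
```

Let's trace through this code step by step.

Initialize: mapping = {}
Entering loop: for k in range(4):

After execution: mapping = {0: 0, 1: 1, 2: 4, 3: 9}
{0: 0, 1: 1, 2: 4, 3: 9}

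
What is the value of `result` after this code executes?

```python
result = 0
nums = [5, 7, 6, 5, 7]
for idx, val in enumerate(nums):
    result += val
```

Let's trace through this code step by step.

Initialize: result = 0
Initialize: nums = [5, 7, 6, 5, 7]
Entering loop: for idx, val in enumerate(nums):

After execution: result = 30
30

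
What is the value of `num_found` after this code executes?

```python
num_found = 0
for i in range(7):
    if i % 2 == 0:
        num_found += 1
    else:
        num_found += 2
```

Let's trace through this code step by step.

Initialize: num_found = 0
Entering loop: for i in range(7):

After execution: num_found = 10
10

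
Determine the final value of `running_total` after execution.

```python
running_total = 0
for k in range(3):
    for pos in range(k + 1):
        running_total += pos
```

Let's trace through this code step by step.

Initialize: running_total = 0
Entering loop: for k in range(3):

After execution: running_total = 4
4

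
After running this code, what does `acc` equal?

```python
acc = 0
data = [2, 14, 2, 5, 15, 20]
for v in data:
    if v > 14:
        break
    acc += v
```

Let's trace through this code step by step.

Initialize: acc = 0
Initialize: data = [2, 14, 2, 5, 15, 20]
Entering loop: for v in data:

After execution: acc = 23
23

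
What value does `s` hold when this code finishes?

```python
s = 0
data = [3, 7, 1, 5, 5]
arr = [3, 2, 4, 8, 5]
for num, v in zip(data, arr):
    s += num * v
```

Let's trace through this code step by step.

Initialize: s = 0
Initialize: data = [3, 7, 1, 5, 5]
Initialize: arr = [3, 2, 4, 8, 5]
Entering loop: for num, v in zip(data, arr):

After execution: s = 92
92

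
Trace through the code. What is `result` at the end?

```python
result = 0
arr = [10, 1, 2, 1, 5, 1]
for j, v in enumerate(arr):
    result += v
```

Let's trace through this code step by step.

Initialize: result = 0
Initialize: arr = [10, 1, 2, 1, 5, 1]
Entering loop: for j, v in enumerate(arr):

After execution: result = 20
20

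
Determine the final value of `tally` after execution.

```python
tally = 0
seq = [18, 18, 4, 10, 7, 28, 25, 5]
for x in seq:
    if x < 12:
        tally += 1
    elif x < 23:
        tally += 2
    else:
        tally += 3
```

Let's trace through this code step by step.

Initialize: tally = 0
Initialize: seq = [18, 18, 4, 10, 7, 28, 25, 5]
Entering loop: for x in seq:

After execution: tally = 14
14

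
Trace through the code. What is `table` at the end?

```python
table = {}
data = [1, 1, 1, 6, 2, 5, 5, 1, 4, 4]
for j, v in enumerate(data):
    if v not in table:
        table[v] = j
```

Let's trace through this code step by step.

Initialize: table = {}
Initialize: data = [1, 1, 1, 6, 2, 5, 5, 1, 4, 4]
Entering loop: for j, v in enumerate(data):

After execution: table = {1: 0, 6: 3, 2: 4, 5: 5, 4: 8}
{1: 0, 6: 3, 2: 4, 5: 5, 4: 8}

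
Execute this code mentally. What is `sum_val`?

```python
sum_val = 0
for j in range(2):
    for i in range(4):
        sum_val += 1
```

Let's trace through this code step by step.

Initialize: sum_val = 0
Entering loop: for j in range(2):

After execution: sum_val = 8
8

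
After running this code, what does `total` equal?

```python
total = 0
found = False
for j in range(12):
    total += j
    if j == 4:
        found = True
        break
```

Let's trace through this code step by step.

Initialize: total = 0
Initialize: found = False
Entering loop: for j in range(12):

After execution: total = 10
10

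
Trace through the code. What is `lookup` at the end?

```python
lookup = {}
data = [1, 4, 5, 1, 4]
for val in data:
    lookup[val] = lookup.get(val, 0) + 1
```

Let's trace through this code step by step.

Initialize: lookup = {}
Initialize: data = [1, 4, 5, 1, 4]
Entering loop: for val in data:

After execution: lookup = {1: 2, 4: 2, 5: 1}
{1: 2, 4: 2, 5: 1}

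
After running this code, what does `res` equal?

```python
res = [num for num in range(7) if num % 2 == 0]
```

Let's trace through this code step by step.

Initialize: res = [num for num in range(7) if num % 2 == 0]

After execution: res = [0, 2, 4, 6]
[0, 2, 4, 6]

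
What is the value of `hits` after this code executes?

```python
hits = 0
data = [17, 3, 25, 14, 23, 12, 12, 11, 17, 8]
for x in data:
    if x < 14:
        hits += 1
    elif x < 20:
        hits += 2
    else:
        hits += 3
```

Let's trace through this code step by step.

Initialize: hits = 0
Initialize: data = [17, 3, 25, 14, 23, 12, 12, 11, 17, 8]
Entering loop: for x in data:

After execution: hits = 17
17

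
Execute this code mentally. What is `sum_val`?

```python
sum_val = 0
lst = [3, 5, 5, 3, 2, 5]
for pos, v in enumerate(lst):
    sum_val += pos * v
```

Let's trace through this code step by step.

Initialize: sum_val = 0
Initialize: lst = [3, 5, 5, 3, 2, 5]
Entering loop: for pos, v in enumerate(lst):

After execution: sum_val = 57
57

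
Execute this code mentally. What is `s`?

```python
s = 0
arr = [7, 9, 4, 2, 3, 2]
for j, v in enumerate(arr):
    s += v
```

Let's trace through this code step by step.

Initialize: s = 0
Initialize: arr = [7, 9, 4, 2, 3, 2]
Entering loop: for j, v in enumerate(arr):

After execution: s = 27
27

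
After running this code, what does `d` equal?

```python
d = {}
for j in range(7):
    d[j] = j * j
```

Let's trace through this code step by step.

Initialize: d = {}
Entering loop: for j in range(7):

After execution: d = {0: 0, 1: 1, 2: 4, 3: 9, 4: 16, 5: 25, 6: 36}
{0: 0, 1: 1, 2: 4, 3: 9, 4: 16, 5: 25, 6: 36}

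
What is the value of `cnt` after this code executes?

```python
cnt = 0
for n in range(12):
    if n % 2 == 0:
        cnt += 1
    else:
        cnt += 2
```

Let's trace through this code step by step.

Initialize: cnt = 0
Entering loop: for n in range(12):

After execution: cnt = 18
18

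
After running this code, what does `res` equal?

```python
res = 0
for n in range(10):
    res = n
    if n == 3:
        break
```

Let's trace through this code step by step.

Initialize: res = 0
Entering loop: for n in range(10):

After execution: res = 3
3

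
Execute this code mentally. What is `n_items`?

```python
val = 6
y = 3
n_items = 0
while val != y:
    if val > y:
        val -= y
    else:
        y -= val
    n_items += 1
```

Let's trace through this code step by step.

Initialize: val = 6
Initialize: y = 3
Initialize: n_items = 0
Entering loop: while val != y:

After execution: n_items = 1
1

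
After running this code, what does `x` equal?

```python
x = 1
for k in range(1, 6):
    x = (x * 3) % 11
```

Let's trace through this code step by step.

Initialize: x = 1
Entering loop: for k in range(1, 6):

After execution: x = 1
1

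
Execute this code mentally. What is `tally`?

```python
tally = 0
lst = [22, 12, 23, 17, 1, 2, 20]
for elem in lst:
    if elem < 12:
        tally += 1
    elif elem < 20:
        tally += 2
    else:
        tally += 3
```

Let's trace through this code step by step.

Initialize: tally = 0
Initialize: lst = [22, 12, 23, 17, 1, 2, 20]
Entering loop: for elem in lst:

After execution: tally = 15
15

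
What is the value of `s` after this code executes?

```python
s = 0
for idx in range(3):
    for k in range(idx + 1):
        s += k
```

Let's trace through this code step by step.

Initialize: s = 0
Entering loop: for idx in range(3):

After execution: s = 4
4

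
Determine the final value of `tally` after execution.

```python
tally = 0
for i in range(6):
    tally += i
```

Let's trace through this code step by step.

Initialize: tally = 0
Entering loop: for i in range(6):

After execution: tally = 15
15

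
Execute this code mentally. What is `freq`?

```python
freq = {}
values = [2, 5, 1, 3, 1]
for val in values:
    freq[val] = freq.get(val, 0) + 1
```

Let's trace through this code step by step.

Initialize: freq = {}
Initialize: values = [2, 5, 1, 3, 1]
Entering loop: for val in values:

After execution: freq = {2: 1, 5: 1, 1: 2, 3: 1}
{2: 1, 5: 1, 1: 2, 3: 1}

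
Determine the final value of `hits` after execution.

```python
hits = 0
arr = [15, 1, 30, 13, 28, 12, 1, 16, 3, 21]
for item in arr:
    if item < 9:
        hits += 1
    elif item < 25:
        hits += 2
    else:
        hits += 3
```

Let's trace through this code step by step.

Initialize: hits = 0
Initialize: arr = [15, 1, 30, 13, 28, 12, 1, 16, 3, 21]
Entering loop: for item in arr:

After execution: hits = 19
19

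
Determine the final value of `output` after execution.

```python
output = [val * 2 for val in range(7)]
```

Let's trace through this code step by step.

Initialize: output = [val * 2 for val in range(7)]

After execution: output = [0, 2, 4, 6, 8, 10, 12]
[0, 2, 4, 6, 8, 10, 12]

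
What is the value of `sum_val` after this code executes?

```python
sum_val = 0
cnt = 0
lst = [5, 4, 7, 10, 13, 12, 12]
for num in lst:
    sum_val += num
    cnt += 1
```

Let's trace through this code step by step.

Initialize: sum_val = 0
Initialize: cnt = 0
Initialize: lst = [5, 4, 7, 10, 13, 12, 12]
Entering loop: for num in lst:

After execution: sum_val = 63
63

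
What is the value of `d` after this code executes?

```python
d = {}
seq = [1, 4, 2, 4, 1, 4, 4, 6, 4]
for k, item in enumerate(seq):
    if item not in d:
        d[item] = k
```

Let's trace through this code step by step.

Initialize: d = {}
Initialize: seq = [1, 4, 2, 4, 1, 4, 4, 6, 4]
Entering loop: for k, item in enumerate(seq):

After execution: d = {1: 0, 4: 1, 2: 2, 6: 7}
{1: 0, 4: 1, 2: 2, 6: 7}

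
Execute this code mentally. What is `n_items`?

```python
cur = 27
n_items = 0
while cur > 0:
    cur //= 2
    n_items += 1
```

Let's trace through this code step by step.

Initialize: cur = 27
Initialize: n_items = 0
Entering loop: while cur > 0:

After execution: n_items = 5
5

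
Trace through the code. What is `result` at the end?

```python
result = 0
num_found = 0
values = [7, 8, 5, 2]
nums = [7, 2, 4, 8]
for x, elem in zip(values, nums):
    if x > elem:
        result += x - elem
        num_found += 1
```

Let's trace through this code step by step.

Initialize: result = 0
Initialize: num_found = 0
Initialize: values = [7, 8, 5, 2]
Initialize: nums = [7, 2, 4, 8]
Entering loop: for x, elem in zip(values, nums):

After execution: result = 7
7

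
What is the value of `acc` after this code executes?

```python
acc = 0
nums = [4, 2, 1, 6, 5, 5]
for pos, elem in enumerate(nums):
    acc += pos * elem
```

Let's trace through this code step by step.

Initialize: acc = 0
Initialize: nums = [4, 2, 1, 6, 5, 5]
Entering loop: for pos, elem in enumerate(nums):

After execution: acc = 67
67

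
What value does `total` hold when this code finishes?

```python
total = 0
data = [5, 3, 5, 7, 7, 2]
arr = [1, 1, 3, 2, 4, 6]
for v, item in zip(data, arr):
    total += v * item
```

Let's trace through this code step by step.

Initialize: total = 0
Initialize: data = [5, 3, 5, 7, 7, 2]
Initialize: arr = [1, 1, 3, 2, 4, 6]
Entering loop: for v, item in zip(data, arr):

After execution: total = 77
77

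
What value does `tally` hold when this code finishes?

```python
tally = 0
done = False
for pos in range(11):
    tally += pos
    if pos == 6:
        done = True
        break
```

Let's trace through this code step by step.

Initialize: tally = 0
Initialize: done = False
Entering loop: for pos in range(11):

After execution: tally = 21
21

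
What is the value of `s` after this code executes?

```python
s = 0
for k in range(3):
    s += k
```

Let's trace through this code step by step.

Initialize: s = 0
Entering loop: for k in range(3):

After execution: s = 3
3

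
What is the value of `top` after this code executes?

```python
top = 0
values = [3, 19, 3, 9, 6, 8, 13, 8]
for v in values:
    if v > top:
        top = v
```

Let's trace through this code step by step.

Initialize: top = 0
Initialize: values = [3, 19, 3, 9, 6, 8, 13, 8]
Entering loop: for v in values:

After execution: top = 19
19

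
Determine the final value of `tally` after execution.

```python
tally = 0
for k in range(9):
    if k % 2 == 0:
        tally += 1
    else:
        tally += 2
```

Let's trace through this code step by step.

Initialize: tally = 0
Entering loop: for k in range(9):

After execution: tally = 13
13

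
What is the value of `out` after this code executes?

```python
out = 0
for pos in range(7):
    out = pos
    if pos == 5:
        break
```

Let's trace through this code step by step.

Initialize: out = 0
Entering loop: for pos in range(7):

After execution: out = 5
5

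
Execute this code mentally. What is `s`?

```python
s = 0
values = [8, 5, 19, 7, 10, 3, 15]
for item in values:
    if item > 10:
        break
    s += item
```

Let's trace through this code step by step.

Initialize: s = 0
Initialize: values = [8, 5, 19, 7, 10, 3, 15]
Entering loop: for item in values:

After execution: s = 13
13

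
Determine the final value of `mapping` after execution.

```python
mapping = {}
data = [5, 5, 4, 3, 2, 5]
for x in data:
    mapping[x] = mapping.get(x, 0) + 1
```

Let's trace through this code step by step.

Initialize: mapping = {}
Initialize: data = [5, 5, 4, 3, 2, 5]
Entering loop: for x in data:

After execution: mapping = {5: 3, 4: 1, 3: 1, 2: 1}
{5: 3, 4: 1, 3: 1, 2: 1}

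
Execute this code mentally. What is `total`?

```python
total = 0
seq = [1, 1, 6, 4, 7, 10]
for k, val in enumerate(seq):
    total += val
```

Let's trace through this code step by step.

Initialize: total = 0
Initialize: seq = [1, 1, 6, 4, 7, 10]
Entering loop: for k, val in enumerate(seq):

After execution: total = 29
29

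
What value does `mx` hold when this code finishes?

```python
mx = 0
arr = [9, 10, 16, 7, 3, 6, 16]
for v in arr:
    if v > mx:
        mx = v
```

Let's trace through this code step by step.

Initialize: mx = 0
Initialize: arr = [9, 10, 16, 7, 3, 6, 16]
Entering loop: for v in arr:

After execution: mx = 16
16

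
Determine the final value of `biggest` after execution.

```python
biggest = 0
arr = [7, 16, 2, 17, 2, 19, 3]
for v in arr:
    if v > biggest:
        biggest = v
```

Let's trace through this code step by step.

Initialize: biggest = 0
Initialize: arr = [7, 16, 2, 17, 2, 19, 3]
Entering loop: for v in arr:

After execution: biggest = 19
19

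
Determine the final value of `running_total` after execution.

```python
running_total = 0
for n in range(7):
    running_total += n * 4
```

Let's trace through this code step by step.

Initialize: running_total = 0
Entering loop: for n in range(7):

After execution: running_total = 84
84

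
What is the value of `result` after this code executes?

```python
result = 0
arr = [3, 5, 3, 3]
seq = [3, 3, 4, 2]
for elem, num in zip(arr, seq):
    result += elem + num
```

Let's trace through this code step by step.

Initialize: result = 0
Initialize: arr = [3, 5, 3, 3]
Initialize: seq = [3, 3, 4, 2]
Entering loop: for elem, num in zip(arr, seq):

After execution: result = 26
26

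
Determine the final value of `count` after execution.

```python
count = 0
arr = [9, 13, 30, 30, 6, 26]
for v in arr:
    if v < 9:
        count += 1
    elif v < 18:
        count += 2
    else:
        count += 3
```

Let's trace through this code step by step.

Initialize: count = 0
Initialize: arr = [9, 13, 30, 30, 6, 26]
Entering loop: for v in arr:

After execution: count = 14
14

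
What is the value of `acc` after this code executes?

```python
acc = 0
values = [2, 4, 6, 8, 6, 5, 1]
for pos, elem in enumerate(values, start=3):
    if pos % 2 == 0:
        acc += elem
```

Let's trace through this code step by step.

Initialize: acc = 0
Initialize: values = [2, 4, 6, 8, 6, 5, 1]
Entering loop: for pos, elem in enumerate(values, start=3):

After execution: acc = 17
17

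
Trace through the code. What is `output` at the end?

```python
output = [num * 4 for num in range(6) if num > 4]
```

Let's trace through this code step by step.

Initialize: output = [num * 4 for num in range(6) if num > 4]

After execution: output = [20]
[20]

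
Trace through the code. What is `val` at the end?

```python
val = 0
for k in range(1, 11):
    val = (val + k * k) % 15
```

Let's trace through this code step by step.

Initialize: val = 0
Entering loop: for k in range(1, 11):

After execution: val = 10
10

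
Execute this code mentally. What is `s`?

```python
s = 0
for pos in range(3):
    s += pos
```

Let's trace through this code step by step.

Initialize: s = 0
Entering loop: for pos in range(3):

After execution: s = 3
3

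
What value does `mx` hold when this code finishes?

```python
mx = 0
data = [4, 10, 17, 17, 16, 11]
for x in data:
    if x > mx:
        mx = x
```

Let's trace through this code step by step.

Initialize: mx = 0
Initialize: data = [4, 10, 17, 17, 16, 11]
Entering loop: for x in data:

After execution: mx = 17
17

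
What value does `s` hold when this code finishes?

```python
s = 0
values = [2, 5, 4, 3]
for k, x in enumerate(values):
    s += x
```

Let's trace through this code step by step.

Initialize: s = 0
Initialize: values = [2, 5, 4, 3]
Entering loop: for k, x in enumerate(values):

After execution: s = 14
14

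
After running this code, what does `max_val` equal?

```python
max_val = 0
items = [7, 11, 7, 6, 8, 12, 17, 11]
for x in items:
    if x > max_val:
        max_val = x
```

Let's trace through this code step by step.

Initialize: max_val = 0
Initialize: items = [7, 11, 7, 6, 8, 12, 17, 11]
Entering loop: for x in items:

After execution: max_val = 17
17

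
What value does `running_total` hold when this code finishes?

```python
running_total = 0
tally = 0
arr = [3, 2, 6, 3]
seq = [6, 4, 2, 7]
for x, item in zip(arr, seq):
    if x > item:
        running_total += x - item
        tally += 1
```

Let's trace through this code step by step.

Initialize: running_total = 0
Initialize: tally = 0
Initialize: arr = [3, 2, 6, 3]
Initialize: seq = [6, 4, 2, 7]
Entering loop: for x, item in zip(arr, seq):

After execution: running_total = 4
4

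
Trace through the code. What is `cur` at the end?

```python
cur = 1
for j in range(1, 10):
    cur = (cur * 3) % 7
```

Let's trace through this code step by step.

Initialize: cur = 1
Entering loop: for j in range(1, 10):

After execution: cur = 6
6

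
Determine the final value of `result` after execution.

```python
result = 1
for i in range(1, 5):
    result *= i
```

Let's trace through this code step by step.

Initialize: result = 1
Entering loop: for i in range(1, 5):

After execution: result = 24
24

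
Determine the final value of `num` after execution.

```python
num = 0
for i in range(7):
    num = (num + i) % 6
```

Let's trace through this code step by step.

Initialize: num = 0
Entering loop: for i in range(7):

After execution: num = 3
3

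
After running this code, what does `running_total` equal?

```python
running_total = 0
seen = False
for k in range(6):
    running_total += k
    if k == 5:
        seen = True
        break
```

Let's trace through this code step by step.

Initialize: running_total = 0
Initialize: seen = False
Entering loop: for k in range(6):

After execution: running_total = 15
15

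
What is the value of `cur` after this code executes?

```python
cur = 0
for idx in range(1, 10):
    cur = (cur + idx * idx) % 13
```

Let's trace through this code step by step.

Initialize: cur = 0
Entering loop: for idx in range(1, 10):

After execution: cur = 12
12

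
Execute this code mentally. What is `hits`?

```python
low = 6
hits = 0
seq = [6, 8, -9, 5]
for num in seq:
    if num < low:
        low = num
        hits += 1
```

Let's trace through this code step by step.

Initialize: low = 6
Initialize: hits = 0
Initialize: seq = [6, 8, -9, 5]
Entering loop: for num in seq:

After execution: hits = 1
1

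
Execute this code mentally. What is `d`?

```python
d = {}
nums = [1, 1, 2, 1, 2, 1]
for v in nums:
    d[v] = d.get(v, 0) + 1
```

Let's trace through this code step by step.

Initialize: d = {}
Initialize: nums = [1, 1, 2, 1, 2, 1]
Entering loop: for v in nums:

After execution: d = {1: 4, 2: 2}
{1: 4, 2: 2}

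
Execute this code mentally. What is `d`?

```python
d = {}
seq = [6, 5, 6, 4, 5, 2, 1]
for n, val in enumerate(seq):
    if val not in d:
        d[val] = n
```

Let's trace through this code step by step.

Initialize: d = {}
Initialize: seq = [6, 5, 6, 4, 5, 2, 1]
Entering loop: for n, val in enumerate(seq):

After execution: d = {6: 0, 5: 1, 4: 3, 2: 5, 1: 6}
{6: 0, 5: 1, 4: 3, 2: 5, 1: 6}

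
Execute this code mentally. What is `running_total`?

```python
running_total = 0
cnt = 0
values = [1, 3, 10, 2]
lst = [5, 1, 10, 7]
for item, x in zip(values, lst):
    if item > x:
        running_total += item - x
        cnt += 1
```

Let's trace through this code step by step.

Initialize: running_total = 0
Initialize: cnt = 0
Initialize: values = [1, 3, 10, 2]
Initialize: lst = [5, 1, 10, 7]
Entering loop: for item, x in zip(values, lst):

After execution: running_total = 2
2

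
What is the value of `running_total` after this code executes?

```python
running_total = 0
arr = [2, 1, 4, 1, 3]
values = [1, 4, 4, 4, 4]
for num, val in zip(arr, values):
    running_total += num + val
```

Let's trace through this code step by step.

Initialize: running_total = 0
Initialize: arr = [2, 1, 4, 1, 3]
Initialize: values = [1, 4, 4, 4, 4]
Entering loop: for num, val in zip(arr, values):

After execution: running_total = 28
28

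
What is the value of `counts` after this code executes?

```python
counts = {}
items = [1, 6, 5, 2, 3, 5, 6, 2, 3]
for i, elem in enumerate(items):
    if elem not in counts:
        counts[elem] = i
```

Let's trace through this code step by step.

Initialize: counts = {}
Initialize: items = [1, 6, 5, 2, 3, 5, 6, 2, 3]
Entering loop: for i, elem in enumerate(items):

After execution: counts = {1: 0, 6: 1, 5: 2, 2: 3, 3: 4}
{1: 0, 6: 1, 5: 2, 2: 3, 3: 4}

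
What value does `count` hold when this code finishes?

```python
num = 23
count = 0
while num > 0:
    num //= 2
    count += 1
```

Let's trace through this code step by step.

Initialize: num = 23
Initialize: count = 0
Entering loop: while num > 0:

After execution: count = 5
5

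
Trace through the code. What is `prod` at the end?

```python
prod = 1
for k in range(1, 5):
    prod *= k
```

Let's trace through this code step by step.

Initialize: prod = 1
Entering loop: for k in range(1, 5):

After execution: prod = 24
24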